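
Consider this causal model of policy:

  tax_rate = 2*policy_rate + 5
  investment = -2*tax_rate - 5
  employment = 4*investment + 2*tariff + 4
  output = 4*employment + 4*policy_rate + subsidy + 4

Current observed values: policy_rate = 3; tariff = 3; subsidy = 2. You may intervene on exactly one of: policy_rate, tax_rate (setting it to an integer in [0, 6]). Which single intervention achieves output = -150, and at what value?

Intervening on policy_rate: output = -60*policy_rate - 194. Reaching -150 requires policy_rate = -11/15, not an integer.
Intervening on tax_rate: with other inputs at their observed values, output = -32*tax_rate - 22. Solving for -150 gives tax_rate = 4, within [0, 6].

set tax_rate = 4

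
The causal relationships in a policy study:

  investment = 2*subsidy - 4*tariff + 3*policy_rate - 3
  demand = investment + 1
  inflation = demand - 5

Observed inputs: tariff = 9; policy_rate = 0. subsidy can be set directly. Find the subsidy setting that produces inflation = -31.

subsidy = 6

Substituting into the investment equation gives investment = 2*subsidy - 39.
demand becomes 2*subsidy - 38.
Substituting into the inflation equation gives inflation = 2*subsidy - 43.
Solve 2*subsidy - 43 = -31: subsidy = (-31 + 43) / 2 = 6.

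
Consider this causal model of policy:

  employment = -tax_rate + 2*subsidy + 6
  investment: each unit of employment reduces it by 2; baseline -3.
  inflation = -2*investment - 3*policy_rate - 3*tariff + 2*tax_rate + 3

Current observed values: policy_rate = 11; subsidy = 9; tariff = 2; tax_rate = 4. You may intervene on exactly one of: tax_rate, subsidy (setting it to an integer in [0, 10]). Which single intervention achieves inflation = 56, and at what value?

Intervening on tax_rate: with other inputs at their observed values, inflation = -2*tax_rate + 66. Solving for 56 gives tax_rate = 5, within [0, 10].
Intervening on subsidy: inflation = 8*subsidy - 14. Reaching 56 requires subsidy = 35/4, not an integer.

set tax_rate = 5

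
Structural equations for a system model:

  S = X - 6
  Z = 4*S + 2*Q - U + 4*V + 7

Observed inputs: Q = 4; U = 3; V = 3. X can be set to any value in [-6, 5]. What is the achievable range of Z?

Substituting into the Z equation gives Z = 4*X.
Linear in X, so extremes are at the endpoints: X = -6 gives Z = -24; X = 5 gives Z = 20.

-24 to 20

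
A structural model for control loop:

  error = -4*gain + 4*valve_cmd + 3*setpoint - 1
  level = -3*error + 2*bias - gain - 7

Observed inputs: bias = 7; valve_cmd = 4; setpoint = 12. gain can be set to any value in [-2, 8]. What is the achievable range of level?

Substituting into the error equation gives error = -4*gain + 51.
Substituting into the level equation gives level = 11*gain - 146.
Linear in gain, so extremes are at the endpoints: gain = -2 gives level = -168; gain = 8 gives level = -58.

-168 to -58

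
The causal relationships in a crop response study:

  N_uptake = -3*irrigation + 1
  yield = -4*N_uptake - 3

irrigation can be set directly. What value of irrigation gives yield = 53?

Substituting into the yield equation gives yield = 12*irrigation - 7.
Solve 12*irrigation - 7 = 53: irrigation = (53 + 7) / 12 = 5.

irrigation = 5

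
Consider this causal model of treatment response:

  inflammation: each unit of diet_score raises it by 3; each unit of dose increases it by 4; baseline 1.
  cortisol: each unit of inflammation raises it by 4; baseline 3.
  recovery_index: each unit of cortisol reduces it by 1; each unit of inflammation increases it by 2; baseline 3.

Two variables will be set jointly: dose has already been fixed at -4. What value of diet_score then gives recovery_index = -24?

diet_score = 9

With dose held at -4:
Substituting into the inflammation equation gives inflammation = 3*diet_score - 15.
This gives cortisol = 12*diet_score - 57.
recovery_index becomes -6*diet_score + 30.
Solve -6*diet_score + 30 = -24: diet_score = (-24 - 30) / -6 = 9.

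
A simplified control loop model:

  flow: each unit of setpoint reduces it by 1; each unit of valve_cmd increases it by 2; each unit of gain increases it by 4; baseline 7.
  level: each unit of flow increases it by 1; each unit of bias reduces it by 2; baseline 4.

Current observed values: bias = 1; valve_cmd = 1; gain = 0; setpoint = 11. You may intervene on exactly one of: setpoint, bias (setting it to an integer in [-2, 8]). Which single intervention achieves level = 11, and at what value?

Intervening on setpoint: with other inputs at their observed values, level = -setpoint + 11. Solving for 11 gives setpoint = 0, within [-2, 8].
Intervening on bias: level = -2*bias + 2. Reaching 11 requires bias = -9/2, not an integer.

set setpoint = 0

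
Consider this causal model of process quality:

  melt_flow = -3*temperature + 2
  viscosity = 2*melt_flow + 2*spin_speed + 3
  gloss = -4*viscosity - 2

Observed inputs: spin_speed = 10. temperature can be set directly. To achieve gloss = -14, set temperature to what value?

temperature = 4

Substituting into the viscosity equation gives viscosity = -6*temperature + 27.
So gloss = 24*temperature - 110.
Solve 24*temperature - 110 = -14: temperature = (-14 + 110) / 24 = 4.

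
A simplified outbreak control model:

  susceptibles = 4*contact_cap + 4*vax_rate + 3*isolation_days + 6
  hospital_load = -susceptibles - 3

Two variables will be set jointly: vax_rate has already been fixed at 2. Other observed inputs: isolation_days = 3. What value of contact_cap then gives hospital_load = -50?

contact_cap = 6

With vax_rate held at 2:
Substituting into the susceptibles equation gives susceptibles = 4*contact_cap + 23.
So hospital_load = -4*contact_cap - 26.
Solve -4*contact_cap - 26 = -50: contact_cap = (-50 + 26) / -4 = 6.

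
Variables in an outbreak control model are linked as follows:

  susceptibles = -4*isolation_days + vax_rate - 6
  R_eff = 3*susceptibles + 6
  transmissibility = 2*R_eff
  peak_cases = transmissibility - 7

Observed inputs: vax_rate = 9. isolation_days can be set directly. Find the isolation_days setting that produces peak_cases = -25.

Substituting into the susceptibles equation gives susceptibles = -4*isolation_days + 3.
Substituting into the R_eff equation gives R_eff = -12*isolation_days + 15.
Substituting into the transmissibility equation gives transmissibility = -24*isolation_days + 30.
peak_cases becomes -24*isolation_days + 23.
Solve -24*isolation_days + 23 = -25: isolation_days = (-25 - 23) / -24 = 2.

isolation_days = 2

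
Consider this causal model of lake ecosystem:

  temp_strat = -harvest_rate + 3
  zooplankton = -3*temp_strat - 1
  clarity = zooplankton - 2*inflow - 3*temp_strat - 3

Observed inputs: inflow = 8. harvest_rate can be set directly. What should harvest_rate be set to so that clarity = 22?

Substituting into the zooplankton equation gives zooplankton = 3*harvest_rate - 10.
Substituting into the clarity equation gives clarity = 6*harvest_rate - 38.
Solve 6*harvest_rate - 38 = 22: harvest_rate = (22 + 38) / 6 = 10.

harvest_rate = 10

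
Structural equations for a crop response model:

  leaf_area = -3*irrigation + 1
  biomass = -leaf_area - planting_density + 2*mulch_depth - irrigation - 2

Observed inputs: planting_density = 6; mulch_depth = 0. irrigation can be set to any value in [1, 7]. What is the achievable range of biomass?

-7 to 5

Substituting into the biomass equation gives biomass = 2*irrigation - 9.
Linear in irrigation, so extremes are at the endpoints: irrigation = 1 gives biomass = -7; irrigation = 7 gives biomass = 5.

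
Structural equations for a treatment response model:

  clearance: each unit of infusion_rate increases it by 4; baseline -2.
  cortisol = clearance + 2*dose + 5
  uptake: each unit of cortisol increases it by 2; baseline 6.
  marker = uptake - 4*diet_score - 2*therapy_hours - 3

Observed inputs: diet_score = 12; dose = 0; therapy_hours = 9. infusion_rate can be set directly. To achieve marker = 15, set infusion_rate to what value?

infusion_rate = 9

Substituting into the cortisol equation gives cortisol = 4*infusion_rate + 3.
uptake becomes 8*infusion_rate + 12.
Substituting into the marker equation gives marker = 8*infusion_rate - 57.
Solve 8*infusion_rate - 57 = 15: infusion_rate = (15 + 57) / 8 = 9.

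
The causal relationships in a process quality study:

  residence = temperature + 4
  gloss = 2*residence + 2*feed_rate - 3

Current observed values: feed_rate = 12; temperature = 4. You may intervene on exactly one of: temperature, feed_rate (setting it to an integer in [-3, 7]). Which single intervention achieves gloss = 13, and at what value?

set feed_rate = 0

Intervening on temperature: gloss = 2*temperature + 29. Reaching 13 requires temperature = -8, outside [-3, 7].
Intervening on feed_rate: with other inputs at their observed values, gloss = 2*feed_rate + 13. Solving for 13 gives feed_rate = 0, within [-3, 7].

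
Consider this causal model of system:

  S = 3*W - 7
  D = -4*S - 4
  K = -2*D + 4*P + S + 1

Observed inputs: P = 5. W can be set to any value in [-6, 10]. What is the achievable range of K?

-196 to 236

Substituting into the D equation gives D = -12*W + 24.
K becomes 27*W - 34.
Linear in W, so extremes are at the endpoints: W = -6 gives K = -196; W = 10 gives K = 236.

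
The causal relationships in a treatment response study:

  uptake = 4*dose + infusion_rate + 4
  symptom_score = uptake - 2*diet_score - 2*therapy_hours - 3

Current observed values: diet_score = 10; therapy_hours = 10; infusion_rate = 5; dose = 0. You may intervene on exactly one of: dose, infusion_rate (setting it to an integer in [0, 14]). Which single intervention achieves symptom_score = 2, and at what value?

set dose = 9

Intervening on dose: with other inputs at their observed values, symptom_score = 4*dose - 34. Solving for 2 gives dose = 9, within [0, 14].
Intervening on infusion_rate: symptom_score = infusion_rate - 39. Reaching 2 requires infusion_rate = 41, outside [0, 14].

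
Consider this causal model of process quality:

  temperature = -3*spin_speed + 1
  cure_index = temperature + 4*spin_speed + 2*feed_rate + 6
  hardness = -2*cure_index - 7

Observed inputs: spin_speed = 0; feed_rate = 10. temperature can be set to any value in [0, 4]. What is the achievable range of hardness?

Intervening on temperature fixes its value directly, overriding its dependence on spin_speed.
Substituting into the cure_index equation gives cure_index = temperature + 26.
Substituting into the hardness equation gives hardness = -2*temperature - 59.
Linear in temperature, so extremes are at the endpoints: temperature = 0 gives hardness = -59; temperature = 4 gives hardness = -67.

-67 to -59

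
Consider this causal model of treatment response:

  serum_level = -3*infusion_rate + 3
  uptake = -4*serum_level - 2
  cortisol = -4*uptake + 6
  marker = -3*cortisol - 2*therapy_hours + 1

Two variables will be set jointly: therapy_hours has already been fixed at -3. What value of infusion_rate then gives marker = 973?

infusion_rate = 8

With therapy_hours held at -3:
Substituting into the uptake equation gives uptake = 12*infusion_rate - 14.
This gives cortisol = -48*infusion_rate + 62.
Substituting into the marker equation gives marker = 144*infusion_rate - 179.
Solve 144*infusion_rate - 179 = 973: infusion_rate = (973 + 179) / 144 = 8.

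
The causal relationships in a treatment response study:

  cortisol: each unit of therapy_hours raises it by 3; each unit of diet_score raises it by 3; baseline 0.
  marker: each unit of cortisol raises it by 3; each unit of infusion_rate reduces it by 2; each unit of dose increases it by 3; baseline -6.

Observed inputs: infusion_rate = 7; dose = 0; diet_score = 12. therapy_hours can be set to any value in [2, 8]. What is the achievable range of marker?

Substituting into the cortisol equation gives cortisol = 3*therapy_hours + 36.
So marker = 9*therapy_hours + 88.
Linear in therapy_hours, so extremes are at the endpoints: therapy_hours = 2 gives marker = 106; therapy_hours = 8 gives marker = 160.

106 to 160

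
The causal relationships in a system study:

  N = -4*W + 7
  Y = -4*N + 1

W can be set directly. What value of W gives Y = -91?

Substituting into the Y equation gives Y = 16*W - 27.
Solve 16*W - 27 = -91: W = (-91 + 27) / 16 = -4.

W = -4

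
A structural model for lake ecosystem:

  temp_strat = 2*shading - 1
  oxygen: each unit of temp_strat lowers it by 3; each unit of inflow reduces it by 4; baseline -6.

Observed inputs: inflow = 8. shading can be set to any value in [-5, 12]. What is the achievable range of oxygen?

-107 to -5

Substituting into the oxygen equation gives oxygen = -6*shading - 35.
Linear in shading, so extremes are at the endpoints: shading = -5 gives oxygen = -5; shading = 12 gives oxygen = -107.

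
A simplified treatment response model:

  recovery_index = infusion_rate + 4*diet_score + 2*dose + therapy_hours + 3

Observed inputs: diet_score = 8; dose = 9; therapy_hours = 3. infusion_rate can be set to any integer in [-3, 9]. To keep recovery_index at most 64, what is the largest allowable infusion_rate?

Substituting into the recovery_index equation gives recovery_index = infusion_rate + 56.
Require infusion_rate + 56 ≤ 64, so infusion_rate ≤ 8.
The largest integer in [-3, 9] satisfying this is 8.

infusion_rate = 8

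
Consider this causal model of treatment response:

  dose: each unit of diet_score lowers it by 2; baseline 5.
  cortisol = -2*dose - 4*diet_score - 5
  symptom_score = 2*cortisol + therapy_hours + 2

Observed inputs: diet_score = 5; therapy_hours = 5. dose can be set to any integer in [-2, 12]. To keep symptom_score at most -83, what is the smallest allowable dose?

dose = 10

Intervening on dose fixes its value directly, overriding its dependence on diet_score.
Substituting into the cortisol equation gives cortisol = -2*dose - 25.
Substituting into the symptom_score equation gives symptom_score = -4*dose - 43.
Require -4*dose - 43 ≤ -83, so dose ≥ 10.
The smallest integer in [-2, 12] satisfying this is 10.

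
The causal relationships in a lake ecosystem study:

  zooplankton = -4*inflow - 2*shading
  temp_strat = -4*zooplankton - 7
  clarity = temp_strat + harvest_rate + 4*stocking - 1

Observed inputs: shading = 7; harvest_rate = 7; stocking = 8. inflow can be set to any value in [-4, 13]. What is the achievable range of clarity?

Substituting into the zooplankton equation gives zooplankton = -4*inflow - 14.
This gives temp_strat = 16*inflow + 49.
clarity becomes 16*inflow + 87.
Linear in inflow, so extremes are at the endpoints: inflow = -4 gives clarity = 23; inflow = 13 gives clarity = 295.

23 to 295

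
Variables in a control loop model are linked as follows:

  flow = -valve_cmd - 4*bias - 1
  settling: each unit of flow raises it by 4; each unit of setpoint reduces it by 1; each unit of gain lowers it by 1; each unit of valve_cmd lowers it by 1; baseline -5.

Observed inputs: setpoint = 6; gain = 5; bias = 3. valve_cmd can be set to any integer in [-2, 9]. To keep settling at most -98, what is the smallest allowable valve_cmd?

valve_cmd = 6

Substituting into the flow equation gives flow = -valve_cmd - 13.
settling becomes -5*valve_cmd - 68.
Require -5*valve_cmd - 68 ≤ -98, so valve_cmd ≥ 6.
The smallest integer in [-2, 9] satisfying this is 6.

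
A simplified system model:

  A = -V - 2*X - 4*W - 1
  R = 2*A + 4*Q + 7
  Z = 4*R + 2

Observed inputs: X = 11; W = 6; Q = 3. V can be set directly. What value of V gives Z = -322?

V = 3

Substituting into the A equation gives A = -V - 47.
Substituting into the R equation gives R = -2*V - 75.
So Z = -8*V - 298.
Solve -8*V - 298 = -322: V = (-322 + 298) / -8 = 3.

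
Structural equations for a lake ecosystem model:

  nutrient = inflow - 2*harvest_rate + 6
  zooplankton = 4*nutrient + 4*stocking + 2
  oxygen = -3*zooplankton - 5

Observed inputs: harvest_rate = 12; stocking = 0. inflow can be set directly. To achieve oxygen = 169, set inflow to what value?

inflow = 3

Substituting into the nutrient equation gives nutrient = inflow - 18.
zooplankton becomes 4*inflow - 70.
Substituting into the oxygen equation gives oxygen = -12*inflow + 205.
Solve -12*inflow + 205 = 169: inflow = (169 - 205) / -12 = 3.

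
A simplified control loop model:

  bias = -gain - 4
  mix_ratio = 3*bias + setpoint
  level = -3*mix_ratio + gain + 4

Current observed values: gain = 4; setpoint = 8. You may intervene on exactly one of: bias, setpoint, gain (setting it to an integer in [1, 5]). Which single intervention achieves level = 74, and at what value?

set setpoint = 2

Intervening on bias: level = -9*bias - 16. Reaching 74 requires bias = -10, outside [1, 5].
Intervening on setpoint: with other inputs at their observed values, level = -3*setpoint + 80. Solving for 74 gives setpoint = 2, within [1, 5].
Intervening on gain: level = 10*gain + 16. Reaching 74 requires gain = 29/5, not an integer.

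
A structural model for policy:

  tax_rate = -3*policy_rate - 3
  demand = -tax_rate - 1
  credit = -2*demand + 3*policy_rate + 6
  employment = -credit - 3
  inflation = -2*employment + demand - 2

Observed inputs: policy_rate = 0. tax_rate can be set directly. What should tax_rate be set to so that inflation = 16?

Intervening on tax_rate fixes its value directly, overriding its dependence on policy_rate.
Substituting into the credit equation gives credit = 2*tax_rate + 8.
Substituting into the employment equation gives employment = -2*tax_rate - 11.
Substituting into the inflation equation gives inflation = 3*tax_rate + 19.
Solve 3*tax_rate + 19 = 16: tax_rate = (16 - 19) / 3 = -1.

tax_rate = -1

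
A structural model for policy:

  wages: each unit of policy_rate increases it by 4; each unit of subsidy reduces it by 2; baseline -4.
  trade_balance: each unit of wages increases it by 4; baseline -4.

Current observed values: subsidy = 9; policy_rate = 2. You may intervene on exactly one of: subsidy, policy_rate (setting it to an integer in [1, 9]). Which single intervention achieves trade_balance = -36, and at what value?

set subsidy = 6

Intervening on subsidy: with other inputs at their observed values, trade_balance = -8*subsidy + 12. Solving for -36 gives subsidy = 6, within [1, 9].
Intervening on policy_rate: trade_balance = 16*policy_rate - 92. Reaching -36 requires policy_rate = 7/2, not an integer.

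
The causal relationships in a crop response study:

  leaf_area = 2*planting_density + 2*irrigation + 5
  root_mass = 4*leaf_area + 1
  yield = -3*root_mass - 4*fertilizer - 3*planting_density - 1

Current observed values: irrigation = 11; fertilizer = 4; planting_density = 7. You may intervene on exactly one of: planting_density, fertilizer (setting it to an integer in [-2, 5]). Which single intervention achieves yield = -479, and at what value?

set planting_density = 5

Intervening on planting_density: with other inputs at their observed values, yield = -27*planting_density - 344. Solving for -479 gives planting_density = 5, within [-2, 5].
Intervening on fertilizer: yield = -4*fertilizer - 517. Reaching -479 requires fertilizer = -19/2, not an integer.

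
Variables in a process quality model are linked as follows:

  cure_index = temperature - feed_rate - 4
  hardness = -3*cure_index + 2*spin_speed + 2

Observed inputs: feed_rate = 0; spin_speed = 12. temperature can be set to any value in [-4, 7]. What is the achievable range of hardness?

17 to 50

Substituting into the cure_index equation gives cure_index = temperature - 4.
So hardness = -3*temperature + 38.
Linear in temperature, so extremes are at the endpoints: temperature = -4 gives hardness = 50; temperature = 7 gives hardness = 17.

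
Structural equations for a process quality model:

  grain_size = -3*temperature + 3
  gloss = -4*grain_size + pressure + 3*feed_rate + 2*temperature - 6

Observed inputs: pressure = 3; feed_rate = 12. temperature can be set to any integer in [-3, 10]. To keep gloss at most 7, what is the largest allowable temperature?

Substituting into the gloss equation gives gloss = 14*temperature + 21.
Require 14*temperature + 21 ≤ 7, so temperature ≤ -1.
The largest integer in [-3, 10] satisfying this is -1.

temperature = -1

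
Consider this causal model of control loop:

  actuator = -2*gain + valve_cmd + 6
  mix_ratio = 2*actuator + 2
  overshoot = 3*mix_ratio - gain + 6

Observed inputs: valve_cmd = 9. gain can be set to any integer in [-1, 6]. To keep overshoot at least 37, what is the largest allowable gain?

gain = 5

Substituting into the actuator equation gives actuator = -2*gain + 15.
Substituting into the mix_ratio equation gives mix_ratio = -4*gain + 32.
So overshoot = -13*gain + 102.
Require -13*gain + 102 ≥ 37, so gain ≤ 5.
The largest integer in [-1, 6] satisfying this is 5.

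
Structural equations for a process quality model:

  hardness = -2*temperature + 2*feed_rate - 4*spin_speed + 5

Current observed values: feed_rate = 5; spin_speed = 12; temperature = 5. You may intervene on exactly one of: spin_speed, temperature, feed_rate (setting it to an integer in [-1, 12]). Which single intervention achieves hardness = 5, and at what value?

set spin_speed = 0

Intervening on spin_speed: with other inputs at their observed values, hardness = -4*spin_speed + 5. Solving for 5 gives spin_speed = 0, within [-1, 12].
Intervening on temperature: hardness = -2*temperature - 33. Reaching 5 requires temperature = -19, outside [-1, 12].
Intervening on feed_rate: hardness = 2*feed_rate - 53. Reaching 5 requires feed_rate = 29, outside [-1, 12].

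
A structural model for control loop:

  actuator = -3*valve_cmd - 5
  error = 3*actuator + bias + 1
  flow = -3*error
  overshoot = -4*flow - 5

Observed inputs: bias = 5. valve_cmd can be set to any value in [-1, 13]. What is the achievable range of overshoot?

-1517 to -5

Substituting into the error equation gives error = -9*valve_cmd - 9.
This gives flow = 27*valve_cmd + 27.
Substituting into the overshoot equation gives overshoot = -108*valve_cmd - 113.
Linear in valve_cmd, so extremes are at the endpoints: valve_cmd = -1 gives overshoot = -5; valve_cmd = 13 gives overshoot = -1517.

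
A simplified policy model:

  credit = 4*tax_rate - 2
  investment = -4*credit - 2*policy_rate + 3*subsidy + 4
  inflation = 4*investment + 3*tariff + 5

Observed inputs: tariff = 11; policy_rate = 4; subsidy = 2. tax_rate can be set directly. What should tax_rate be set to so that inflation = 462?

Substituting into the investment equation gives investment = -16*tax_rate + 10.
Substituting into the inflation equation gives inflation = -64*tax_rate + 78.
Solve -64*tax_rate + 78 = 462: tax_rate = (462 - 78) / -64 = -6.

tax_rate = -6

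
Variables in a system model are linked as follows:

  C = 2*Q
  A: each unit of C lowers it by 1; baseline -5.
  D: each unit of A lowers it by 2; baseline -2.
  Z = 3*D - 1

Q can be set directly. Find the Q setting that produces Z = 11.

Q = -1

Substituting into the A equation gives A = -2*Q - 5.
Substituting into the D equation gives D = 4*Q + 8.
Substituting into the Z equation gives Z = 12*Q + 23.
Solve 12*Q + 23 = 11: Q = (11 - 23) / 12 = -1.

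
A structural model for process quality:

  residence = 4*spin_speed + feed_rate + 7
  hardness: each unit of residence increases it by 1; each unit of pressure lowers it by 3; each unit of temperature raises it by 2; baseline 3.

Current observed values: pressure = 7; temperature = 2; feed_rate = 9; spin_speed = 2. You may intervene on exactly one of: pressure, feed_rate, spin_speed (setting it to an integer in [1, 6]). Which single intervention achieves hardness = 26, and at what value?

Intervening on pressure: hardness = -3*pressure + 31. Reaching 26 requires pressure = 5/3, not an integer.
Intervening on feed_rate: hardness = feed_rate + 1. Reaching 26 requires feed_rate = 25, outside [1, 6].
Intervening on spin_speed: with other inputs at their observed values, hardness = 4*spin_speed + 2. Solving for 26 gives spin_speed = 6, within [1, 6].

set spin_speed = 6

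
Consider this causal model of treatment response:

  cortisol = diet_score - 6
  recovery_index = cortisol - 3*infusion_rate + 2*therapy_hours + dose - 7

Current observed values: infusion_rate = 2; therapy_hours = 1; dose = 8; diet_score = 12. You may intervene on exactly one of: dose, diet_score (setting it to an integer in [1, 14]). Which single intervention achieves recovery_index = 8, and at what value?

set dose = 13

Intervening on dose: with other inputs at their observed values, recovery_index = dose - 5. Solving for 8 gives dose = 13, within [1, 14].
Intervening on diet_score: recovery_index = diet_score - 9. Reaching 8 requires diet_score = 17, outside [1, 14].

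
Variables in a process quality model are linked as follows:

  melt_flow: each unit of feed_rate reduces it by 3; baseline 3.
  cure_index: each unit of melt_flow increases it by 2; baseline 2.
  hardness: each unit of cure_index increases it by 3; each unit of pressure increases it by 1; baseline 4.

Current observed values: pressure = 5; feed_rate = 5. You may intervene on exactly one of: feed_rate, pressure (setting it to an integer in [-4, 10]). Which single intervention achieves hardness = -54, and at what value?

set pressure = 8

Intervening on feed_rate: hardness = -18*feed_rate + 33. Reaching -54 requires feed_rate = 29/6, not an integer.
Intervening on pressure: with other inputs at their observed values, hardness = pressure - 62. Solving for -54 gives pressure = 8, within [-4, 10].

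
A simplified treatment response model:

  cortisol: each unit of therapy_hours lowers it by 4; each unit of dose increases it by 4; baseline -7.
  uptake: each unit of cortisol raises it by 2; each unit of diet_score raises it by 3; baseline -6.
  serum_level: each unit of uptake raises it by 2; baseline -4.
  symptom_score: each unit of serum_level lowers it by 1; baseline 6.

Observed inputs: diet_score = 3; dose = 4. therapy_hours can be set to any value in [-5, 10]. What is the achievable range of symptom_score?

-112 to 128

Substituting into the cortisol equation gives cortisol = -4*therapy_hours + 9.
Substituting into the uptake equation gives uptake = -8*therapy_hours + 21.
serum_level becomes -16*therapy_hours + 38.
Substituting into the symptom_score equation gives symptom_score = 16*therapy_hours - 32.
Linear in therapy_hours, so extremes are at the endpoints: therapy_hours = -5 gives symptom_score = -112; therapy_hours = 10 gives symptom_score = 128.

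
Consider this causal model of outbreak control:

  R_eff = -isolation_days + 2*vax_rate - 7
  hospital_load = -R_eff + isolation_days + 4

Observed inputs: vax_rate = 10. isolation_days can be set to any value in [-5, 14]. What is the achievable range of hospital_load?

-19 to 19

Substituting into the R_eff equation gives R_eff = -isolation_days + 13.
Substituting into the hospital_load equation gives hospital_load = 2*isolation_days - 9.
Linear in isolation_days, so extremes are at the endpoints: isolation_days = -5 gives hospital_load = -19; isolation_days = 14 gives hospital_load = 19.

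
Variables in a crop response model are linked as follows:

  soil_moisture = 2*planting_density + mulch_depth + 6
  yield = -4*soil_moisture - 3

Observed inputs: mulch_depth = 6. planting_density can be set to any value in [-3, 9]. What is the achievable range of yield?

Substituting into the soil_moisture equation gives soil_moisture = 2*planting_density + 12.
Substituting into the yield equation gives yield = -8*planting_density - 51.
Linear in planting_density, so extremes are at the endpoints: planting_density = -3 gives yield = -27; planting_density = 9 gives yield = -123.

-123 to -27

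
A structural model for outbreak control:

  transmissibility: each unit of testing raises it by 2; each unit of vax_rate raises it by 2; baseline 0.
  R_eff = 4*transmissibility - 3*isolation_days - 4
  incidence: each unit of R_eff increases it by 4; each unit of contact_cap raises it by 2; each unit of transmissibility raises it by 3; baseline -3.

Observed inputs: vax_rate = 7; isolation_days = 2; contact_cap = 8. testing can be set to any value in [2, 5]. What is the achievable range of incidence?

315 to 429

Substituting into the transmissibility equation gives transmissibility = 2*testing + 14.
This gives R_eff = 8*testing + 46.
So incidence = 38*testing + 239.
Linear in testing, so extremes are at the endpoints: testing = 2 gives incidence = 315; testing = 5 gives incidence = 429.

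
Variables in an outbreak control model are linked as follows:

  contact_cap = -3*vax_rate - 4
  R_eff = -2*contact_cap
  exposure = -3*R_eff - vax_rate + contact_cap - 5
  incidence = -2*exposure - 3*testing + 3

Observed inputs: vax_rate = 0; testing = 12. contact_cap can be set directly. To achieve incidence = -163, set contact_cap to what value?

Intervening on contact_cap fixes its value directly, overriding its dependence on vax_rate.
Substituting into the exposure equation gives exposure = 7*contact_cap - 5.
incidence becomes -14*contact_cap - 23.
Solve -14*contact_cap - 23 = -163: contact_cap = (-163 + 23) / -14 = 10.

contact_cap = 10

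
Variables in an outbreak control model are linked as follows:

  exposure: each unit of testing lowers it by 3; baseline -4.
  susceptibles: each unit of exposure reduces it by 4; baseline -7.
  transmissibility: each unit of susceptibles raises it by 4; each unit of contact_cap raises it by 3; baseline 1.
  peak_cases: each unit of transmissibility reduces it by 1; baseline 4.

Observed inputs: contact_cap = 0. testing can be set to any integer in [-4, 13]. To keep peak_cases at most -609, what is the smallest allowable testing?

Substituting into the susceptibles equation gives susceptibles = 12*testing + 9.
Substituting into the transmissibility equation gives transmissibility = 48*testing + 37.
Substituting into the peak_cases equation gives peak_cases = -48*testing - 33.
Require -48*testing - 33 ≤ -609, so testing ≥ 12.
The smallest integer in [-4, 13] satisfying this is 12.

testing = 12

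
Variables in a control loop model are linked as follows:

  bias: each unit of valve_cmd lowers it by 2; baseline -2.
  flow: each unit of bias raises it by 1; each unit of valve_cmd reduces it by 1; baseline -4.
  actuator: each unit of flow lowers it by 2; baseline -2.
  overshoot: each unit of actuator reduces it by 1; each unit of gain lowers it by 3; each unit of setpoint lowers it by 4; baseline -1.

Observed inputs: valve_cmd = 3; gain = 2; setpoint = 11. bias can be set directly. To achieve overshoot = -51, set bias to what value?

Intervening on bias fixes its value directly, overriding its dependence on valve_cmd.
Substituting into the flow equation gives flow = bias - 7.
This gives actuator = -2*bias + 12.
Substituting into the overshoot equation gives overshoot = 2*bias - 63.
Solve 2*bias - 63 = -51: bias = (-51 + 63) / 2 = 6.

bias = 6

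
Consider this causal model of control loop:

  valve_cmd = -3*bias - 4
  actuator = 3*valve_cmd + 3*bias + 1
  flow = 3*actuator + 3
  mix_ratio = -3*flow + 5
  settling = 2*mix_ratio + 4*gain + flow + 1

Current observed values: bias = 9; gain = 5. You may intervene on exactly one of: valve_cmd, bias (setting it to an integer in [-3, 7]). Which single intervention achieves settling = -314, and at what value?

Intervening on valve_cmd: with other inputs at their observed values, settling = -45*valve_cmd - 404. Solving for -314 gives valve_cmd = -2, within [-3, 7].
Intervening on bias: settling = 90*bias + 181. Reaching -314 requires bias = -11/2, not an integer.

set valve_cmd = -2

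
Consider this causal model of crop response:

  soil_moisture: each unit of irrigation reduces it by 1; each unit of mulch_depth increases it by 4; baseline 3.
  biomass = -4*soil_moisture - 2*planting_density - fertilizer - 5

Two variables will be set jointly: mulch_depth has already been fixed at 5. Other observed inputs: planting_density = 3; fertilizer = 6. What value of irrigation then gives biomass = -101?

With mulch_depth held at 5:
Substituting into the soil_moisture equation gives soil_moisture = -irrigation + 23.
Substituting into the biomass equation gives biomass = 4*irrigation - 109.
Solve 4*irrigation - 109 = -101: irrigation = (-101 + 109) / 4 = 2.

irrigation = 2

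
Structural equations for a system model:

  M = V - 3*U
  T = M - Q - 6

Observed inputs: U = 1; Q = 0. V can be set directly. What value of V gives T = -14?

Substituting into the M equation gives M = V - 3.
Substituting into the T equation gives T = V - 9.
Solve V - 9 = -14: V = (-14 + 9) / 1 = -5.

V = -5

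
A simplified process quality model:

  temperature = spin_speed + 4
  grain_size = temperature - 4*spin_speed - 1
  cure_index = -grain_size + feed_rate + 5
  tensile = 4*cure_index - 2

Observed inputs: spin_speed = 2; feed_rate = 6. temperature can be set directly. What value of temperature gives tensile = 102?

Intervening on temperature fixes its value directly, overriding its dependence on spin_speed.
Substituting into the grain_size equation gives grain_size = temperature - 9.
Substituting into the cure_index equation gives cure_index = -temperature + 20.
This gives tensile = -4*temperature + 78.
Solve -4*temperature + 78 = 102: temperature = (102 - 78) / -4 = -6.

temperature = -6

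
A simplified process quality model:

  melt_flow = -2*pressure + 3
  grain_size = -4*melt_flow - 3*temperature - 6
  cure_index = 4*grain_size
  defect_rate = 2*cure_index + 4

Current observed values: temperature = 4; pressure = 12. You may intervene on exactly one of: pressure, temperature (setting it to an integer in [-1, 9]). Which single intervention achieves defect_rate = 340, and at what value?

Intervening on pressure: with other inputs at their observed values, defect_rate = 64*pressure - 236. Solving for 340 gives pressure = 9, within [-1, 9].
Intervening on temperature: defect_rate = -24*temperature + 628. Reaching 340 requires temperature = 12, outside [-1, 9].

set pressure = 9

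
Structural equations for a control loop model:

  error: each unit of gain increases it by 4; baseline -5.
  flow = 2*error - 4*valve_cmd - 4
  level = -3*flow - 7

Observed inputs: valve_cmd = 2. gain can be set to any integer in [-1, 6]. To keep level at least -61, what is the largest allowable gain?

Substituting into the flow equation gives flow = 8*gain - 22.
Substituting into the level equation gives level = -24*gain + 59.
Require -24*gain + 59 ≥ -61, so gain ≤ 5.
The largest integer in [-1, 6] satisfying this is 5.

gain = 5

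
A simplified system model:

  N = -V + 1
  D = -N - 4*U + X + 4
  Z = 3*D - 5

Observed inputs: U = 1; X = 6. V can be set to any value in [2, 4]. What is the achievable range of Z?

Substituting into the D equation gives D = V + 5.
Substituting into the Z equation gives Z = 3*V + 10.
Linear in V, so extremes are at the endpoints: V = 2 gives Z = 16; V = 4 gives Z = 22.

16 to 22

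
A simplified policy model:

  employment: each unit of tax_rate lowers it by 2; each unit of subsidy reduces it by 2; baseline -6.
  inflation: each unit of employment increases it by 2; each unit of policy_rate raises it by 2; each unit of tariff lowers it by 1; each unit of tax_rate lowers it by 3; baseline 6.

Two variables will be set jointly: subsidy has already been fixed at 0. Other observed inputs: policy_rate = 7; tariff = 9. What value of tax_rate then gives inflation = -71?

With subsidy held at 0:
Substituting into the employment equation gives employment = -2*tax_rate - 6.
Substituting into the inflation equation gives inflation = -7*tax_rate - 1.
Solve -7*tax_rate - 1 = -71: tax_rate = (-71 + 1) / -7 = 10.

tax_rate = 10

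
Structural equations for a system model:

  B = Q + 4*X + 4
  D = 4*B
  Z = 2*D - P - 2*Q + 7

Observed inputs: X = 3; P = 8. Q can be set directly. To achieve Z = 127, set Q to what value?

Q = 0

Substituting into the B equation gives B = Q + 16.
This gives D = 4*Q + 64.
Substituting into the Z equation gives Z = 6*Q + 127.
Solve 6*Q + 127 = 127: Q = (127 - 127) / 6 = 0.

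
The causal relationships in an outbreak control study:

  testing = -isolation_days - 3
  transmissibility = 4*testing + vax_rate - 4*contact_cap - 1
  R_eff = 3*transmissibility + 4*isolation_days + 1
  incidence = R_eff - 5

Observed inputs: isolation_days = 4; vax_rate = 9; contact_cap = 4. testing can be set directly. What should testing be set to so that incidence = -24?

Intervening on testing fixes its value directly, overriding its dependence on isolation_days.
Substituting into the transmissibility equation gives transmissibility = 4*testing - 8.
Substituting into the R_eff equation gives R_eff = 12*testing - 7.
So incidence = 12*testing - 12.
Solve 12*testing - 12 = -24: testing = (-24 + 12) / 12 = -1.

testing = -1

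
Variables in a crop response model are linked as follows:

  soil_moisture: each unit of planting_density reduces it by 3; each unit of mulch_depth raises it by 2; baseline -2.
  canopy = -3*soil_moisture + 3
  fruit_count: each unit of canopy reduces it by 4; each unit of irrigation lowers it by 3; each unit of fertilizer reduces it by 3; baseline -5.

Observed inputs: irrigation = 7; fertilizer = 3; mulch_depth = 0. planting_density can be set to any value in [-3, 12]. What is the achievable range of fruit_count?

-503 to 37

Substituting into the soil_moisture equation gives soil_moisture = -3*planting_density - 2.
Substituting into the canopy equation gives canopy = 9*planting_density + 9.
This gives fruit_count = -36*planting_density - 71.
Linear in planting_density, so extremes are at the endpoints: planting_density = -3 gives fruit_count = 37; planting_density = 12 gives fruit_count = -503.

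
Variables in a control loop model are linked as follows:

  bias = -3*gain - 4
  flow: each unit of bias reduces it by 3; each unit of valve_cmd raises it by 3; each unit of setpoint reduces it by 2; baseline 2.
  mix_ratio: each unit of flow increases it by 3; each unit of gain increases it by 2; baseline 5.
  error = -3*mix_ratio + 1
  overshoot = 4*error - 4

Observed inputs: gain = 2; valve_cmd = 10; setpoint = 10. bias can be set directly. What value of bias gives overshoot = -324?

bias = 2

Intervening on bias fixes its value directly, overriding its dependence on gain.
Substituting into the flow equation gives flow = -3*bias + 12.
Substituting into the mix_ratio equation gives mix_ratio = -9*bias + 45.
So error = 27*bias - 134.
So overshoot = 108*bias - 540.
Solve 108*bias - 540 = -324: bias = (-324 + 540) / 108 = 2.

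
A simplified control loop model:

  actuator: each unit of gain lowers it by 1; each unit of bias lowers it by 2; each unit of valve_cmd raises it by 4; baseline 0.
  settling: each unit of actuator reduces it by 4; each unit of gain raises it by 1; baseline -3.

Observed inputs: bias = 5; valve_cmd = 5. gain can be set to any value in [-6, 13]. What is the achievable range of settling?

Substituting into the actuator equation gives actuator = -gain + 10.
Substituting into the settling equation gives settling = 5*gain - 43.
Linear in gain, so extremes are at the endpoints: gain = -6 gives settling = -73; gain = 13 gives settling = 22.

-73 to 22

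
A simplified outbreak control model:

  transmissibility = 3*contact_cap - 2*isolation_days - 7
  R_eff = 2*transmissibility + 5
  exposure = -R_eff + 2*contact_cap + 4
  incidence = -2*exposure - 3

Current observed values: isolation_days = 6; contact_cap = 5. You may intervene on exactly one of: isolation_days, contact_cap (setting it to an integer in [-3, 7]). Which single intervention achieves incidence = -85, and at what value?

set contact_cap = -1

Intervening on isolation_days: incidence = -8*isolation_days + 11. Reaching -85 requires isolation_days = 12, outside [-3, 7].
Intervening on contact_cap: with other inputs at their observed values, incidence = 8*contact_cap - 77. Solving for -85 gives contact_cap = -1, within [-3, 7].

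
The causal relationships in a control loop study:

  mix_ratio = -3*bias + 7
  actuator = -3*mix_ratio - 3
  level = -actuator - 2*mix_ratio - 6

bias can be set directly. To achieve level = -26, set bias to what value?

bias = 10

Substituting into the actuator equation gives actuator = 9*bias - 24.
So level = -3*bias + 4.
Solve -3*bias + 4 = -26: bias = (-26 - 4) / -3 = 10.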